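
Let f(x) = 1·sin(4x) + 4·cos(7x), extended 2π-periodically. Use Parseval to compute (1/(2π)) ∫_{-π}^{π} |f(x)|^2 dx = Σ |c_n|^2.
Σ |c_n|^2 = 17/2

Expand |f|^2 and use orthogonality of {sin(nx), cos(mx)} on [-π, π]:
  ∫_{-π}^{π} sin(nx)^2 dx = π, ∫ cos(mx)^2 dx = π, and cross terms integrate to 0.
So ∫_{-π}^{π} f(x)^2 dx = 1^2 · π + 4^2 · π = (1 + 16)π.
Divide by 2π: (1 + 16)/2 = 17/2.
By Parseval, this equals Σ |c_n|^2.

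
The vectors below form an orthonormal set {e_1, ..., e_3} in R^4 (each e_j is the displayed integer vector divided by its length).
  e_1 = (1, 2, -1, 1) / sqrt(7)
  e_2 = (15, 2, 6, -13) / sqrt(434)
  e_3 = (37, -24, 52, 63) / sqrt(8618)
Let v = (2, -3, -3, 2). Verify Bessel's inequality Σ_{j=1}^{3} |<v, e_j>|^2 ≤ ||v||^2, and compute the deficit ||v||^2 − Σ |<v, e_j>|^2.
Σ |<v, e_j>|^2 = 365/139; ||v||^2 = 26; deficit = 3249/139

Write each e_j = u_j / sqrt(<u_j, u_j>) where u_j is the displayed integer vector. Then <v, e_j> = <v, u_j> / sqrt(<u_j, u_j>), so |<v, e_j>|^2 = <v, u_j>^2 / <u_j, u_j>.
Coefficients: <v, e_1> = 1/sqrt(7), <v, e_2> = -20/sqrt(434), <v, e_3> = 116/sqrt(8618).
Square and sum: Σ |<v, e_j>|^2 = 365/139.
Compute ||v||^2 = v·v = 26.
Deficit = 26 − 365/139 = 3249/139 ≥ 0, confirming Bessel's inequality. (The deficit equals ||v − Σ <v,e_j> e_j||^2, the squared distance from v to span{e_j}.)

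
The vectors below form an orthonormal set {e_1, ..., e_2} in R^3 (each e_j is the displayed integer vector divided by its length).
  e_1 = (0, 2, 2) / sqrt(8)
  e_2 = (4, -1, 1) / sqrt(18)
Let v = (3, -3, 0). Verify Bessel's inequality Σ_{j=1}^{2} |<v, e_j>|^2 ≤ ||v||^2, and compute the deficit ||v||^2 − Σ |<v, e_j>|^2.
Σ |<v, e_j>|^2 = 17; ||v||^2 = 18; deficit = 1

Write each e_j = u_j / sqrt(<u_j, u_j>) where u_j is the displayed integer vector. Then <v, e_j> = <v, u_j> / sqrt(<u_j, u_j>), so |<v, e_j>|^2 = <v, u_j>^2 / <u_j, u_j>.
Coefficients: <v, e_1> = -6/sqrt(8), <v, e_2> = 15/sqrt(18).
Square and sum: Σ |<v, e_j>|^2 = 17.
Compute ||v||^2 = v·v = 18.
Deficit = 18 − 17 = 1 ≥ 0, confirming Bessel's inequality. (The deficit equals ||v − Σ <v,e_j> e_j||^2, the squared distance from v to span{e_j}.)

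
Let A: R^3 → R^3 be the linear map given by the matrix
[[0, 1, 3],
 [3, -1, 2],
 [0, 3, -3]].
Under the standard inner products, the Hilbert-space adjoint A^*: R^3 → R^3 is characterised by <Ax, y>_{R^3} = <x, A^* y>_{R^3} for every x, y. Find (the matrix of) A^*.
A^* = A^T =
[[0, 3, 0],
 [1, -1, 3],
 [3, 2, -3]]

For real matrices with standard dot products, the defining identity <Ax, y> = <x, A^* y> gives (Ax)^T y = x^T (A^*) y, i.e. x^T A^T y = x^T (A^*) y. Since this holds for all x, y, we must have A^* = A^T. Therefore
A^* =
[[0, 3, 0],
 [1, -1, 3],
 [3, 2, -3]].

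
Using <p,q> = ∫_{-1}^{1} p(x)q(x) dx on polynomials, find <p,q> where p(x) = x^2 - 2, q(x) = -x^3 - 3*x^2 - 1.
<p,q> = 92/15

Expand the product: p(x)·q(x) = -x^5 - 3*x^4 + 2*x^3 + 5*x^2 + 2.
∫_{-1}^{1} of each monomial x^k gives [2/(k+1) if k even, 0 if k odd]. Integrating term-by-term (or equivalently evaluating the antiderivative F(x) = -x^6/6 - 3*x^5/5 + x^4/2 + 5*x^3/3 + 2*x at the endpoints):
  F(1) − F(−1) = 17/5 − (-41/15) = 92/15.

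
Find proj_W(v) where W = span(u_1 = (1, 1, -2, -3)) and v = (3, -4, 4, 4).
proj_W(v) = (-7/5, -7/5, 14/5, 21/5)

Set up U = [u_1 | ... | u_1] ∈ R^(4×1). The projector onto W = col(U) is P = U (U^T U)^(-1) U^T.
Compute U^T U =
  [15],
and U^T v = (-21).
Solve U^T U · c = U^T v for the coefficients: c = (-7/5). The projection is proj_W(v) = U c.
Check: (v - proj_W(v)) · u_1 = 0  (should be 0).
Result: proj_W(v) = (-7/5, -7/5, 14/5, 21/5).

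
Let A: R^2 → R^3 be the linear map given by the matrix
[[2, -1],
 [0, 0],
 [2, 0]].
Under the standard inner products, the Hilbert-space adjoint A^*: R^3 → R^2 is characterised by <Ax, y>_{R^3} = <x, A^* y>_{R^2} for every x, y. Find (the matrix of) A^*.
A^* = A^T =
[[2, 0, 2],
 [-1, 0, 0]]

For real matrices with standard dot products, the defining identity <Ax, y> = <x, A^* y> gives (Ax)^T y = x^T (A^*) y, i.e. x^T A^T y = x^T (A^*) y. Since this holds for all x, y, we must have A^* = A^T. Therefore
A^* =
[[2, 0, 2],
 [-1, 0, 0]].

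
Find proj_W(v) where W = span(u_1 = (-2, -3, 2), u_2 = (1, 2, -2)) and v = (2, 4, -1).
proj_W(v) = (8/3, 10/3, -4/3)

Set up U = [u_1 | ... | u_2] ∈ R^(3×2). The projector onto W = col(U) is P = U (U^T U)^(-1) U^T.
Compute U^T U =
  [17, -12]
  [-12, 9],
and U^T v = (-18, 12).
Solve U^T U · c = U^T v for the coefficients: c = (-2, -4/3). The projection is proj_W(v) = U c.
Check: (v - proj_W(v)) · u_1 = 0  (should be 0).
Check: (v - proj_W(v)) · u_2 = 0  (should be 0).
Result: proj_W(v) = (8/3, 10/3, -4/3).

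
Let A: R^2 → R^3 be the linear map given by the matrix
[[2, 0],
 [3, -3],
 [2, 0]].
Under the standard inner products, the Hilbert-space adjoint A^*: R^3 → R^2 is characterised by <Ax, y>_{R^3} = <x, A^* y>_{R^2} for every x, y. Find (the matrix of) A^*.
A^* = A^T =
[[2, 3, 2],
 [0, -3, 0]]

For real matrices with standard dot products, the defining identity <Ax, y> = <x, A^* y> gives (Ax)^T y = x^T (A^*) y, i.e. x^T A^T y = x^T (A^*) y. Since this holds for all x, y, we must have A^* = A^T. Therefore
A^* =
[[2, 3, 2],
 [0, -3, 0]].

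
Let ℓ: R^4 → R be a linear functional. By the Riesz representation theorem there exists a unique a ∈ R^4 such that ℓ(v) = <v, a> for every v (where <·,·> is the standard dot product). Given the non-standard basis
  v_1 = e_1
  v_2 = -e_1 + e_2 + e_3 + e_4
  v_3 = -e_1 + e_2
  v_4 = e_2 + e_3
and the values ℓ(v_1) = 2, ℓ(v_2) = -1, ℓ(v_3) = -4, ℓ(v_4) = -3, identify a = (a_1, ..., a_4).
a = (2, -2, -1, 4)

Write a = (a_1, ..., a_4) in the standard basis. For each basis vector v_i, ℓ(v_i) = <v_i, a> is a linear equation in the a_j's. Collect the n equations into a matrix system V a = ℓ, where row i of V is v_i (expressed in the standard basis). Since V is invertible (lower-triangular with 1s on the diagonal, up to permutation), solve by back-substitution:
  V =
[[1, 0, 0, 0],
 [-1, 1, 1, 1],
 [-1, 1, 0, 0],
 [0, 1, 1, 0]]
  V a = (2, -1, -4, -3)
Solving gives a = (2, -2, -1, 4).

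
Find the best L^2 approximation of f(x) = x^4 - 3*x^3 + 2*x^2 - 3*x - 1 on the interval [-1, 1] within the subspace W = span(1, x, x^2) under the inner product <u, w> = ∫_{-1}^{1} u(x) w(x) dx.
g(x) = 20*x^2/7 - 24*x/5 - 38/35

The best approximation g ∈ W is the orthogonal projection of f onto W. Writing g = a_0 + a_1 x + a_2 x^2, the coefficients solve the normal equations G · a = b where
  G_{ij} = <φ_i, φ_j> and b_i = <f, φ_i>, with φ_0 = 1, φ_1 = x, φ_2 = x^2.
G =
  [2, 0, 2/3]
  [0, 2/3, 0]
  [2/3, 0, 2/5],
b = (-4/15, -16/5, 44/105).
Solving gives a_0 = -38/35, a_1 = -24/5, a_2 = 20/7, so
  g(x) = 20*x^2/7 - 24*x/5 - 38/35.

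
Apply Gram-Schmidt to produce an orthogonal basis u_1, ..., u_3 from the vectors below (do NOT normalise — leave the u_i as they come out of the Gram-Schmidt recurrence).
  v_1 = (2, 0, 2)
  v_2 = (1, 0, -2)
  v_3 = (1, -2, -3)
Orthogonal basis:
  u_1 = (2, 0, 2)
  u_2 = (3/2, 0, -3/2)
  u_3 = (0, -2, 0)

Apply the Gram-Schmidt recurrence
  u_1 = v_1
  u_i = v_i − Σ_{j<i} ((v_i · u_j) / (u_j · u_j)) · u_j.

Step by step this gives:
  u_1 = (2, 0, 2)
  u_2 = (3/2, 0, -3/2)
  u_3 = (0, -2, 0)

Orthogonality check:
  u_2 · u_1 = 0 (should be 0)
  u_3 · u_1 = 0 (should be 0)
  u_3 · u_2 = 0 (should be 0)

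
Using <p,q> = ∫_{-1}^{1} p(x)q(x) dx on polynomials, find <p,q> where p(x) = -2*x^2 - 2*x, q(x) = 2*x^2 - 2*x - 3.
<p,q> = 76/15

Expand the product: p(x)·q(x) = -4*x^4 + 10*x^2 + 6*x.
∫_{-1}^{1} of each monomial x^k gives [2/(k+1) if k even, 0 if k odd]. Integrating term-by-term (or equivalently evaluating the antiderivative F(x) = -4*x^5/5 + 10*x^3/3 + 3*x^2 at the endpoints):
  F(1) − F(−1) = 83/15 − (7/15) = 76/15.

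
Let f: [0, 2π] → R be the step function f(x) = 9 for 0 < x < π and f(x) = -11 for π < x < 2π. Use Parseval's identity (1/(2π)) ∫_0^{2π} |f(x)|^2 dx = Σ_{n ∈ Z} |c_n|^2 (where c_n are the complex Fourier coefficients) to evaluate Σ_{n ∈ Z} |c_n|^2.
Σ |c_n|^2 = 101

Parseval equates the L^2 energy of f (normalised by 1/(2π)) with the ℓ^2 sum of its Fourier coefficients: (1/(2π)) ∫_0^{2π} |f|^2 = Σ |c_n|^2.
Compute the left side: (1/(2π)) [∫_0^π 9^2 dx + ∫_π^{2π} (-11)^2 dx] = (1/(2π)) · (81π + 121π) = (81 + 121)/2 = 101.
So Σ_{n ∈ Z} |c_n|^2 = 101.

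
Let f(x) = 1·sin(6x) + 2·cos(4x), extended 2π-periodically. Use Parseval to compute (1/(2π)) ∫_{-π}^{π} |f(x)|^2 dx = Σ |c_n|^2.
Σ |c_n|^2 = 5/2

Expand |f|^2 and use orthogonality of {sin(nx), cos(mx)} on [-π, π]:
  ∫_{-π}^{π} sin(nx)^2 dx = π, ∫ cos(mx)^2 dx = π, and cross terms integrate to 0.
So ∫_{-π}^{π} f(x)^2 dx = 1^2 · π + 2^2 · π = (1 + 4)π.
Divide by 2π: (1 + 4)/2 = 5/2.
By Parseval, this equals Σ |c_n|^2.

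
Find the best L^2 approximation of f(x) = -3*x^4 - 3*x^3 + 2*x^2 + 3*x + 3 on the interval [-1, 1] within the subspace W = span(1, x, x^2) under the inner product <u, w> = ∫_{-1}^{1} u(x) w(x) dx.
g(x) = -4*x^2/7 + 6*x/5 + 114/35

The best approximation g ∈ W is the orthogonal projection of f onto W. Writing g = a_0 + a_1 x + a_2 x^2, the coefficients solve the normal equations G · a = b where
  G_{ij} = <φ_i, φ_j> and b_i = <f, φ_i>, with φ_0 = 1, φ_1 = x, φ_2 = x^2.
G =
  [2, 0, 2/3]
  [0, 2/3, 0]
  [2/3, 0, 2/5],
b = (92/15, 4/5, 68/35).
Solving gives a_0 = 114/35, a_1 = 6/5, a_2 = -4/7, so
  g(x) = -4*x^2/7 + 6*x/5 + 114/35.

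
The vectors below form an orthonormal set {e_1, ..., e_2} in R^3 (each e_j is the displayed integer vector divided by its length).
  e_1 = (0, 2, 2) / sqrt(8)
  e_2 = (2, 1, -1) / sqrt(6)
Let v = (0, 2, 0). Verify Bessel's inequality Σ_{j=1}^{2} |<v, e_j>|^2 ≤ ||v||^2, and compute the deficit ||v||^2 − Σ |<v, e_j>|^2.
Σ |<v, e_j>|^2 = 8/3; ||v||^2 = 4; deficit = 4/3

Write each e_j = u_j / sqrt(<u_j, u_j>) where u_j is the displayed integer vector. Then <v, e_j> = <v, u_j> / sqrt(<u_j, u_j>), so |<v, e_j>|^2 = <v, u_j>^2 / <u_j, u_j>.
Coefficients: <v, e_1> = 4/sqrt(8), <v, e_2> = 2/sqrt(6).
Square and sum: Σ |<v, e_j>|^2 = 8/3.
Compute ||v||^2 = v·v = 4.
Deficit = 4 − 8/3 = 4/3 ≥ 0, confirming Bessel's inequality. (The deficit equals ||v − Σ <v,e_j> e_j||^2, the squared distance from v to span{e_j}.)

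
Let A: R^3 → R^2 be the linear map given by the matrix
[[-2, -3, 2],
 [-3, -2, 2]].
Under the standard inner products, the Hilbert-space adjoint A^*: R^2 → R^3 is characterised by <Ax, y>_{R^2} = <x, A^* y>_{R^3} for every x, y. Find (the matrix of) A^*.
A^* = A^T =
[[-2, -3],
 [-3, -2],
 [2, 2]]

For real matrices with standard dot products, the defining identity <Ax, y> = <x, A^* y> gives (Ax)^T y = x^T (A^*) y, i.e. x^T A^T y = x^T (A^*) y. Since this holds for all x, y, we must have A^* = A^T. Therefore
A^* =
[[-2, -3],
 [-3, -2],
 [2, 2]].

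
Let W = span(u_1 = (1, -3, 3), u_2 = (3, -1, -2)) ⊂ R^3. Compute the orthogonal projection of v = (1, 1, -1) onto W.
proj_W(v) = (79/133, 67/133, -181/133)

Set up U = [u_1 | ... | u_2] ∈ R^(3×2). The projector onto W = col(U) is P = U (U^T U)^(-1) U^T.
Compute U^T U =
  [19, 0]
  [0, 14],
and U^T v = (-5, 4).
Solve U^T U · c = U^T v for the coefficients: c = (-5/19, 2/7). The projection is proj_W(v) = U c.
Check: (v - proj_W(v)) · u_1 = 0  (should be 0).
Check: (v - proj_W(v)) · u_2 = 0  (should be 0).
Result: proj_W(v) = (79/133, 67/133, -181/133).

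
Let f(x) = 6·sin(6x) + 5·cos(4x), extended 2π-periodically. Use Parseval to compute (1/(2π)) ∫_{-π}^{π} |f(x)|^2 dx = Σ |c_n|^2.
Σ |c_n|^2 = 61/2

Expand |f|^2 and use orthogonality of {sin(nx), cos(mx)} on [-π, π]:
  ∫_{-π}^{π} sin(nx)^2 dx = π, ∫ cos(mx)^2 dx = π, and cross terms integrate to 0.
So ∫_{-π}^{π} f(x)^2 dx = 6^2 · π + 5^2 · π = (36 + 25)π.
Divide by 2π: (36 + 25)/2 = 61/2.
By Parseval, this equals Σ |c_n|^2.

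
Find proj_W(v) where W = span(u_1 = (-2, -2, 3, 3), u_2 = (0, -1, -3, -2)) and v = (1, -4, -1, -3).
proj_W(v) = (-34/39, -86/39, -35/13, -53/39)

Set up U = [u_1 | ... | u_2] ∈ R^(4×2). The projector onto W = col(U) is P = U (U^T U)^(-1) U^T.
Compute U^T U =
  [26, -13]
  [-13, 14],
and U^T v = (-6, 13).
Solve U^T U · c = U^T v for the coefficients: c = (17/39, 4/3). The projection is proj_W(v) = U c.
Check: (v - proj_W(v)) · u_1 = 0  (should be 0).
Check: (v - proj_W(v)) · u_2 = 0  (should be 0).
Result: proj_W(v) = (-34/39, -86/39, -35/13, -53/39).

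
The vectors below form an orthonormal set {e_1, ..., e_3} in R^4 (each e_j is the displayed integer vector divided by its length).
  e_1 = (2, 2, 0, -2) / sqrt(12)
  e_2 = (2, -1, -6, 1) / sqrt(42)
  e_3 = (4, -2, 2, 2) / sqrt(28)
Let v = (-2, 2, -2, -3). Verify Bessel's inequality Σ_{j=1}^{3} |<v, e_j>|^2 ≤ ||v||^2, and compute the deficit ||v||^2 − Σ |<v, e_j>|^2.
Σ |<v, e_j>|^2 = 41/2; ||v||^2 = 21; deficit = 1/2

Write each e_j = u_j / sqrt(<u_j, u_j>) where u_j is the displayed integer vector. Then <v, e_j> = <v, u_j> / sqrt(<u_j, u_j>), so |<v, e_j>|^2 = <v, u_j>^2 / <u_j, u_j>.
Coefficients: <v, e_1> = 6/sqrt(12), <v, e_2> = 3/sqrt(42), <v, e_3> = -22/sqrt(28).
Square and sum: Σ |<v, e_j>|^2 = 41/2.
Compute ||v||^2 = v·v = 21.
Deficit = 21 − 41/2 = 1/2 ≥ 0, confirming Bessel's inequality. (The deficit equals ||v − Σ <v,e_j> e_j||^2, the squared distance from v to span{e_j}.)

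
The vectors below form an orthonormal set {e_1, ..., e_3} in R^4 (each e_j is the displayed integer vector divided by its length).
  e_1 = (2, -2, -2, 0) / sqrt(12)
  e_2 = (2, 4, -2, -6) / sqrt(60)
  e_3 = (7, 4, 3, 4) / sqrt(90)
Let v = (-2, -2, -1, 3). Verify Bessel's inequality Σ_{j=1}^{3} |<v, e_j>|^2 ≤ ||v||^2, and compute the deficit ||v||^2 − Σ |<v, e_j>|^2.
Σ |<v, e_j>|^2 = 275/18; ||v||^2 = 18; deficit = 49/18

Write each e_j = u_j / sqrt(<u_j, u_j>) where u_j is the displayed integer vector. Then <v, e_j> = <v, u_j> / sqrt(<u_j, u_j>), so |<v, e_j>|^2 = <v, u_j>^2 / <u_j, u_j>.
Coefficients: <v, e_1> = 2/sqrt(12), <v, e_2> = -28/sqrt(60), <v, e_3> = -13/sqrt(90).
Square and sum: Σ |<v, e_j>|^2 = 275/18.
Compute ||v||^2 = v·v = 18.
Deficit = 18 − 275/18 = 49/18 ≥ 0, confirming Bessel's inequality. (The deficit equals ||v − Σ <v,e_j> e_j||^2, the squared distance from v to span{e_j}.)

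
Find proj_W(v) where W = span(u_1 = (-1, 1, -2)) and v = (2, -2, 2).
proj_W(v) = (4/3, -4/3, 8/3)

Set up U = [u_1 | ... | u_1] ∈ R^(3×1). The projector onto W = col(U) is P = U (U^T U)^(-1) U^T.
Compute U^T U =
  [6],
and U^T v = (-8).
Solve U^T U · c = U^T v for the coefficients: c = (-4/3). The projection is proj_W(v) = U c.
Check: (v - proj_W(v)) · u_1 = 0  (should be 0).
Result: proj_W(v) = (4/3, -4/3, 8/3).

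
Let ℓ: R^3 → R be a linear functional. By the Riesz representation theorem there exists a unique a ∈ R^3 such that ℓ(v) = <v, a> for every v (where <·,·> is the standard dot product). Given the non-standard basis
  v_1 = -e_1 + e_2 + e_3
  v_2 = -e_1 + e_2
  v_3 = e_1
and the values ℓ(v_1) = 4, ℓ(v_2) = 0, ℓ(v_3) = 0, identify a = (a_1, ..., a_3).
a = (0, 0, 4)

Write a = (a_1, ..., a_3) in the standard basis. For each basis vector v_i, ℓ(v_i) = <v_i, a> is a linear equation in the a_j's. Collect the n equations into a matrix system V a = ℓ, where row i of V is v_i (expressed in the standard basis). Since V is invertible (lower-triangular with 1s on the diagonal, up to permutation), solve by back-substitution:
  V =
[[-1, 1, 1],
 [-1, 1, 0],
 [1, 0, 0]]
  V a = (4, 0, 0)
Solving gives a = (0, 0, 4).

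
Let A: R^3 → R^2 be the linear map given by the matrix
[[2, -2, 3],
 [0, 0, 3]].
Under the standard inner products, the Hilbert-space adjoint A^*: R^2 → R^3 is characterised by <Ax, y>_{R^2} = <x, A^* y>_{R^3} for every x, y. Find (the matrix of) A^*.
A^* = A^T =
[[2, 0],
 [-2, 0],
 [3, 3]]

For real matrices with standard dot products, the defining identity <Ax, y> = <x, A^* y> gives (Ax)^T y = x^T (A^*) y, i.e. x^T A^T y = x^T (A^*) y. Since this holds for all x, y, we must have A^* = A^T. Therefore
A^* =
[[2, 0],
 [-2, 0],
 [3, 3]].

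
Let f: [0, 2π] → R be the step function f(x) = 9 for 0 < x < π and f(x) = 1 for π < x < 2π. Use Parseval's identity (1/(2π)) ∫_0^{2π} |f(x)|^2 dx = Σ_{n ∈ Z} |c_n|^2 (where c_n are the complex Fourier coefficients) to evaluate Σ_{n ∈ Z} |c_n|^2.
Σ |c_n|^2 = 41

Parseval equates the L^2 energy of f (normalised by 1/(2π)) with the ℓ^2 sum of its Fourier coefficients: (1/(2π)) ∫_0^{2π} |f|^2 = Σ |c_n|^2.
Compute the left side: (1/(2π)) [∫_0^π 9^2 dx + ∫_π^{2π} 1^2 dx] = (1/(2π)) · (81π + 1π) = (81 + 1)/2 = 41.
So Σ_{n ∈ Z} |c_n|^2 = 41.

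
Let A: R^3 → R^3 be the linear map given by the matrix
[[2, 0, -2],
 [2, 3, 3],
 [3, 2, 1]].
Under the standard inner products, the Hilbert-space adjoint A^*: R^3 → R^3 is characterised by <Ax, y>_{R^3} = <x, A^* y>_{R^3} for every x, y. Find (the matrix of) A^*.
A^* = A^T =
[[2, 2, 3],
 [0, 3, 2],
 [-2, 3, 1]]

For real matrices with standard dot products, the defining identity <Ax, y> = <x, A^* y> gives (Ax)^T y = x^T (A^*) y, i.e. x^T A^T y = x^T (A^*) y. Since this holds for all x, y, we must have A^* = A^T. Therefore
A^* =
[[2, 2, 3],
 [0, 3, 2],
 [-2, 3, 1]].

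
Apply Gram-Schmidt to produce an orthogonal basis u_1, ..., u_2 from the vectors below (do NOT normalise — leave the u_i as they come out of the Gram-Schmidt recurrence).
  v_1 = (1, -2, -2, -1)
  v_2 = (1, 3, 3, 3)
Orthogonal basis:
  u_1 = (1, -2, -2, -1)
  u_2 = (12/5, 1/5, 1/5, 8/5)

Apply the Gram-Schmidt recurrence
  u_1 = v_1
  u_i = v_i − Σ_{j<i} ((v_i · u_j) / (u_j · u_j)) · u_j.

Step by step this gives:
  u_1 = (1, -2, -2, -1)
  u_2 = (12/5, 1/5, 1/5, 8/5)

Orthogonality check:
  u_2 · u_1 = 0 (should be 0)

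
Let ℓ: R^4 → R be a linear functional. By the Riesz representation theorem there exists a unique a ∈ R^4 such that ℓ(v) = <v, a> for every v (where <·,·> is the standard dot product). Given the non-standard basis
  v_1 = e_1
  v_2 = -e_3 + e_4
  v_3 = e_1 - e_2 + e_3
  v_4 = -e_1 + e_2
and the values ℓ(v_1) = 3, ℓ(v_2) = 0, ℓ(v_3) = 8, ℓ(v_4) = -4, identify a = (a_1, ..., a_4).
a = (3, -1, 4, 4)

Write a = (a_1, ..., a_4) in the standard basis. For each basis vector v_i, ℓ(v_i) = <v_i, a> is a linear equation in the a_j's. Collect the n equations into a matrix system V a = ℓ, where row i of V is v_i (expressed in the standard basis). Since V is invertible (lower-triangular with 1s on the diagonal, up to permutation), solve by back-substitution:
  V =
[[1, 0, 0, 0],
 [0, 0, -1, 1],
 [1, -1, 1, 0],
 [-1, 1, 0, 0]]
  V a = (3, 0, 8, -4)
Solving gives a = (3, -1, 4, 4).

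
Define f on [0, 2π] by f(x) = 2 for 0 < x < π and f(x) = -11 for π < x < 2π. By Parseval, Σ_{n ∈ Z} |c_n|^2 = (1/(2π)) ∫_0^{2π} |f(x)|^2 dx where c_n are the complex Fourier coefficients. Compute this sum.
Σ |c_n|^2 = 125/2

Parseval equates the L^2 energy of f (normalised by 1/(2π)) with the ℓ^2 sum of its Fourier coefficients: (1/(2π)) ∫_0^{2π} |f|^2 = Σ |c_n|^2.
Compute the left side: (1/(2π)) [∫_0^π 2^2 dx + ∫_π^{2π} (-11)^2 dx] = (1/(2π)) · (4π + 121π) = (4 + 121)/2 = 125/2.
So Σ_{n ∈ Z} |c_n|^2 = 125/2.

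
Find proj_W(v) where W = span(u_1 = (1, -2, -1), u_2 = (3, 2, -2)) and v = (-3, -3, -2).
proj_W(v) = (-117/101, -334/101, 46/101)

Set up U = [u_1 | ... | u_2] ∈ R^(3×2). The projector onto W = col(U) is P = U (U^T U)^(-1) U^T.
Compute U^T U =
  [6, 1]
  [1, 17],
and U^T v = (5, -11).
Solve U^T U · c = U^T v for the coefficients: c = (96/101, -71/101). The projection is proj_W(v) = U c.
Check: (v - proj_W(v)) · u_1 = 0  (should be 0).
Check: (v - proj_W(v)) · u_2 = 0  (should be 0).
Result: proj_W(v) = (-117/101, -334/101, 46/101).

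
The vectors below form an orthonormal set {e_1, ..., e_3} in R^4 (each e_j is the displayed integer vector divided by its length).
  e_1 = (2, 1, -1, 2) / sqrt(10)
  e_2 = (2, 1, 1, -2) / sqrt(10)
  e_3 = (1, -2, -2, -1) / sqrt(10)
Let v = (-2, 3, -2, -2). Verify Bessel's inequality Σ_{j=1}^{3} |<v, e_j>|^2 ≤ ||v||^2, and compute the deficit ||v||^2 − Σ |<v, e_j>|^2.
Σ |<v, e_j>|^2 = 7/5; ||v||^2 = 21; deficit = 98/5

Write each e_j = u_j / sqrt(<u_j, u_j>) where u_j is the displayed integer vector. Then <v, e_j> = <v, u_j> / sqrt(<u_j, u_j>), so |<v, e_j>|^2 = <v, u_j>^2 / <u_j, u_j>.
Coefficients: <v, e_1> = -3/sqrt(10), <v, e_2> = 1/sqrt(10), <v, e_3> = -2/sqrt(10).
Square and sum: Σ |<v, e_j>|^2 = 7/5.
Compute ||v||^2 = v·v = 21.
Deficit = 21 − 7/5 = 98/5 ≥ 0, confirming Bessel's inequality. (The deficit equals ||v − Σ <v,e_j> e_j||^2, the squared distance from v to span{e_j}.)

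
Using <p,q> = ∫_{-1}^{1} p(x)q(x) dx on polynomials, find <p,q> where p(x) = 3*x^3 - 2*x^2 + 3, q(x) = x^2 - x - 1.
<p,q> = -14/3

Expand the product: p(x)·q(x) = 3*x^5 - 5*x^4 - x^3 + 5*x^2 - 3*x - 3.
∫_{-1}^{1} of each monomial x^k gives [2/(k+1) if k even, 0 if k odd]. Integrating term-by-term (or equivalently evaluating the antiderivative F(x) = x^6/2 - x^5 - x^4/4 + 5*x^3/3 - 3*x^2/2 - 3*x at the endpoints):
  F(1) − F(−1) = -43/12 − (13/12) = -14/3.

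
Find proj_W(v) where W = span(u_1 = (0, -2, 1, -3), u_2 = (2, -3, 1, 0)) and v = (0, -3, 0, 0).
proj_W(v) = (8/7, -2, 5/7, -3/7)

Set up U = [u_1 | ... | u_2] ∈ R^(4×2). The projector onto W = col(U) is P = U (U^T U)^(-1) U^T.
Compute U^T U =
  [14, 7]
  [7, 14],
and U^T v = (6, 9).
Solve U^T U · c = U^T v for the coefficients: c = (1/7, 4/7). The projection is proj_W(v) = U c.
Check: (v - proj_W(v)) · u_1 = 0  (should be 0).
Check: (v - proj_W(v)) · u_2 = 0  (should be 0).
Result: proj_W(v) = (8/7, -2, 5/7, -3/7).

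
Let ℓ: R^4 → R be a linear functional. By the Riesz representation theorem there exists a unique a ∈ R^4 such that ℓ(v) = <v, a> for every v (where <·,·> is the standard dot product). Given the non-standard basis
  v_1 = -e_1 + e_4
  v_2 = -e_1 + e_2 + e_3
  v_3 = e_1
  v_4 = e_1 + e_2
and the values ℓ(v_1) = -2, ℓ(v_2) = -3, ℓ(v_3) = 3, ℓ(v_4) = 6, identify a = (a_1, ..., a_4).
a = (3, 3, -3, 1)

Write a = (a_1, ..., a_4) in the standard basis. For each basis vector v_i, ℓ(v_i) = <v_i, a> is a linear equation in the a_j's. Collect the n equations into a matrix system V a = ℓ, where row i of V is v_i (expressed in the standard basis). Since V is invertible (lower-triangular with 1s on the diagonal, up to permutation), solve by back-substitution:
  V =
[[-1, 0, 0, 1],
 [-1, 1, 1, 0],
 [1, 0, 0, 0],
 [1, 1, 0, 0]]
  V a = (-2, -3, 3, 6)
Solving gives a = (3, 3, -3, 1).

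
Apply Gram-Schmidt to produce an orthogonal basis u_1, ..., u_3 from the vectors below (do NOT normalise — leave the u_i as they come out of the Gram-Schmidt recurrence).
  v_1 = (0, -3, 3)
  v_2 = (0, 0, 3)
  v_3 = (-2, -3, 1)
Orthogonal basis:
  u_1 = (0, -3, 3)
  u_2 = (0, 3/2, 3/2)
  u_3 = (-2, 0, 0)

Apply the Gram-Schmidt recurrence
  u_1 = v_1
  u_i = v_i − Σ_{j<i} ((v_i · u_j) / (u_j · u_j)) · u_j.

Step by step this gives:
  u_1 = (0, -3, 3)
  u_2 = (0, 3/2, 3/2)
  u_3 = (-2, 0, 0)

Orthogonality check:
  u_2 · u_1 = 0 (should be 0)
  u_3 · u_1 = 0 (should be 0)
  u_3 · u_2 = 0 (should be 0)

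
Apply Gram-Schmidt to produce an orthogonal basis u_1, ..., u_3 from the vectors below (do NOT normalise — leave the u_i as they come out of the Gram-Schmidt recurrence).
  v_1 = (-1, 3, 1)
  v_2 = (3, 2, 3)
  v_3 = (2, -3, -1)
Orthogonal basis:
  u_1 = (-1, 3, 1)
  u_2 = (39/11, 4/11, 27/11)
  u_3 = (49/206, 21/103, -77/206)

Apply the Gram-Schmidt recurrence
  u_1 = v_1
  u_i = v_i − Σ_{j<i} ((v_i · u_j) / (u_j · u_j)) · u_j.

Step by step this gives:
  u_1 = (-1, 3, 1)
  u_2 = (39/11, 4/11, 27/11)
  u_3 = (49/206, 21/103, -77/206)

Orthogonality check:
  u_2 · u_1 = 0 (should be 0)
  u_3 · u_1 = 0 (should be 0)
  u_3 · u_2 = 0 (should be 0)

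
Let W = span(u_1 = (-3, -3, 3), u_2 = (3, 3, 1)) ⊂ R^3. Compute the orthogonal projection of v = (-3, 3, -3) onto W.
proj_W(v) = (0, 0, -3)

Set up U = [u_1 | ... | u_2] ∈ R^(3×2). The projector onto W = col(U) is P = U (U^T U)^(-1) U^T.
Compute U^T U =
  [27, -15]
  [-15, 19],
and U^T v = (-9, -3).
Solve U^T U · c = U^T v for the coefficients: c = (-3/4, -3/4). The projection is proj_W(v) = U c.
Check: (v - proj_W(v)) · u_1 = 0  (should be 0).
Check: (v - proj_W(v)) · u_2 = 0  (should be 0).
Result: proj_W(v) = (0, 0, -3).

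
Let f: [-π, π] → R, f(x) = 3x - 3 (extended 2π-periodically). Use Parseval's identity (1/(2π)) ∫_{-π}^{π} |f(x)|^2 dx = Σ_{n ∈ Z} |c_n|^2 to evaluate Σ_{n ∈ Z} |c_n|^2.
Σ |c_n|^2 = 3π^2 + 9

Expand and integrate term by term over [-π, π]:
  ∫ (3x)^2 dx = 9·(2π^3/3); ∫ 2·3·(-3)·x dx = 0 (odd integrand); ∫ (-3)^2 dx = 9·2π.
So (1/(2π)) ∫_{-π}^{π} (3x - 3)^2 dx = 9π^2/3 + 9 = 3π^2 + 9.
Parseval ⇒ Σ |c_n|^2 = 3π^2 + 9.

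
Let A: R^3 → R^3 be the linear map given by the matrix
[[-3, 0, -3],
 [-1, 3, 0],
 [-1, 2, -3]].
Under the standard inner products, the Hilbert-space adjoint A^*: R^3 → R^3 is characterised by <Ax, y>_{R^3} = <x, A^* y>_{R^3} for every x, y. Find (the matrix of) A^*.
A^* = A^T =
[[-3, -1, -1],
 [0, 3, 2],
 [-3, 0, -3]]

For real matrices with standard dot products, the defining identity <Ax, y> = <x, A^* y> gives (Ax)^T y = x^T (A^*) y, i.e. x^T A^T y = x^T (A^*) y. Since this holds for all x, y, we must have A^* = A^T. Therefore
A^* =
[[-3, -1, -1],
 [0, 3, 2],
 [-3, 0, -3]].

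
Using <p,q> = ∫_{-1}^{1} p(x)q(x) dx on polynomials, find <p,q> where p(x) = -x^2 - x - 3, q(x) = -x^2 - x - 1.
<p,q> = 146/15

Expand the product: p(x)·q(x) = x^4 + 2*x^3 + 5*x^2 + 4*x + 3.
∫_{-1}^{1} of each monomial x^k gives [2/(k+1) if k even, 0 if k odd]. Integrating term-by-term (or equivalently evaluating the antiderivative F(x) = x^5/5 + x^4/2 + 5*x^3/3 + 2*x^2 + 3*x at the endpoints):
  F(1) − F(−1) = 221/30 − (-71/30) = 146/15.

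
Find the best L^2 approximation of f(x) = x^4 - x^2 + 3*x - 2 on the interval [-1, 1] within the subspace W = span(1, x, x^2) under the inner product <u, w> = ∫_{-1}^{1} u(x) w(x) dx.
g(x) = -x^2/7 + 3*x - 73/35

The best approximation g ∈ W is the orthogonal projection of f onto W. Writing g = a_0 + a_1 x + a_2 x^2, the coefficients solve the normal equations G · a = b where
  G_{ij} = <φ_i, φ_j> and b_i = <f, φ_i>, with φ_0 = 1, φ_1 = x, φ_2 = x^2.
G =
  [2, 0, 2/3]
  [0, 2/3, 0]
  [2/3, 0, 2/5],
b = (-64/15, 2, -152/105).
Solving gives a_0 = -73/35, a_1 = 3, a_2 = -1/7, so
  g(x) = -x^2/7 + 3*x - 73/35.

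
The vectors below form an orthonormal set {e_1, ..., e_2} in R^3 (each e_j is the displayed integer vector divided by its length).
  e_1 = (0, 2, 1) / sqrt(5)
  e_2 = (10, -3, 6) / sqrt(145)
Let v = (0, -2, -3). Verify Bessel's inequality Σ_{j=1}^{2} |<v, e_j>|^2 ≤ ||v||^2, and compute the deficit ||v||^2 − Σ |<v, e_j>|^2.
Σ |<v, e_j>|^2 = 313/29; ||v||^2 = 13; deficit = 64/29

Write each e_j = u_j / sqrt(<u_j, u_j>) where u_j is the displayed integer vector. Then <v, e_j> = <v, u_j> / sqrt(<u_j, u_j>), so |<v, e_j>|^2 = <v, u_j>^2 / <u_j, u_j>.
Coefficients: <v, e_1> = -7/sqrt(5), <v, e_2> = -12/sqrt(145).
Square and sum: Σ |<v, e_j>|^2 = 313/29.
Compute ||v||^2 = v·v = 13.
Deficit = 13 − 313/29 = 64/29 ≥ 0, confirming Bessel's inequality. (The deficit equals ||v − Σ <v,e_j> e_j||^2, the squared distance from v to span{e_j}.)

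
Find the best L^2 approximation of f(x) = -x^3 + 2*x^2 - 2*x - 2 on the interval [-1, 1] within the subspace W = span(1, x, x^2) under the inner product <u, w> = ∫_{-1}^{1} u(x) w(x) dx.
g(x) = 2*x^2 - 13*x/5 - 2

The best approximation g ∈ W is the orthogonal projection of f onto W. Writing g = a_0 + a_1 x + a_2 x^2, the coefficients solve the normal equations G · a = b where
  G_{ij} = <φ_i, φ_j> and b_i = <f, φ_i>, with φ_0 = 1, φ_1 = x, φ_2 = x^2.
G =
  [2, 0, 2/3]
  [0, 2/3, 0]
  [2/3, 0, 2/5],
b = (-8/3, -26/15, -8/15).
Solving gives a_0 = -2, a_1 = -13/5, a_2 = 2, so
  g(x) = 2*x^2 - 13*x/5 - 2.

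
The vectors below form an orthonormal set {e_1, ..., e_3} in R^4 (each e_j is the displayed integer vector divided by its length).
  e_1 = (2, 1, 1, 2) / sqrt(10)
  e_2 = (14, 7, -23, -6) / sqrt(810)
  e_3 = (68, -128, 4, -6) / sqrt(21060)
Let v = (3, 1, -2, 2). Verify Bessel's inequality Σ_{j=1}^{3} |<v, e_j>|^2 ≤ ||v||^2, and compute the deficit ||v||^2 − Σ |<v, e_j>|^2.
Σ |<v, e_j>|^2 = 1089/65; ||v||^2 = 18; deficit = 81/65

Write each e_j = u_j / sqrt(<u_j, u_j>) where u_j is the displayed integer vector. Then <v, e_j> = <v, u_j> / sqrt(<u_j, u_j>), so |<v, e_j>|^2 = <v, u_j>^2 / <u_j, u_j>.
Coefficients: <v, e_1> = 9/sqrt(10), <v, e_2> = 83/sqrt(810), <v, e_3> = 56/sqrt(21060).
Square and sum: Σ |<v, e_j>|^2 = 1089/65.
Compute ||v||^2 = v·v = 18.
Deficit = 18 − 1089/65 = 81/65 ≥ 0, confirming Bessel's inequality. (The deficit equals ||v − Σ <v,e_j> e_j||^2, the squared distance from v to span{e_j}.)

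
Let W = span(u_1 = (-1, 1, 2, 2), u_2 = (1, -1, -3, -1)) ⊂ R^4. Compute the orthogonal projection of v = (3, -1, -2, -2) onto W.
proj_W(v) = (6/5, -6/5, -12/5, -12/5)

Set up U = [u_1 | ... | u_2] ∈ R^(4×2). The projector onto W = col(U) is P = U (U^T U)^(-1) U^T.
Compute U^T U =
  [10, -10]
  [-10, 12],
and U^T v = (-12, 12).
Solve U^T U · c = U^T v for the coefficients: c = (-6/5, 0). The projection is proj_W(v) = U c.
Check: (v - proj_W(v)) · u_1 = 0  (should be 0).
Check: (v - proj_W(v)) · u_2 = 0  (should be 0).
Result: proj_W(v) = (6/5, -6/5, -12/5, -12/5).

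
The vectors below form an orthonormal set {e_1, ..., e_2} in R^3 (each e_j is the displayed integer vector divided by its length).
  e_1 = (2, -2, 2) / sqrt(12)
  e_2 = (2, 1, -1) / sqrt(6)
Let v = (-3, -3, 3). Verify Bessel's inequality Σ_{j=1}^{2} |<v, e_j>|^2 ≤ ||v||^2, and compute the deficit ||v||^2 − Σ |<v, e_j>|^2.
Σ |<v, e_j>|^2 = 27; ||v||^2 = 27; deficit = 0

Write each e_j = u_j / sqrt(<u_j, u_j>) where u_j is the displayed integer vector. Then <v, e_j> = <v, u_j> / sqrt(<u_j, u_j>), so |<v, e_j>|^2 = <v, u_j>^2 / <u_j, u_j>.
Coefficients: <v, e_1> = 6/sqrt(12), <v, e_2> = -12/sqrt(6).
Square and sum: Σ |<v, e_j>|^2 = 27.
Compute ||v||^2 = v·v = 27.
Deficit = 27 − 27 = 0 ≥ 0, confirming Bessel's inequality. (The deficit equals ||v − Σ <v,e_j> e_j||^2, the squared distance from v to span{e_j}.)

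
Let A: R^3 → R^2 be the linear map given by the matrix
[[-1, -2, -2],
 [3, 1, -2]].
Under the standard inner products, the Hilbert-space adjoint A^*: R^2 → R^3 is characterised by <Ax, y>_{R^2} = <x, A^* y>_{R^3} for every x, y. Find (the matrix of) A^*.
A^* = A^T =
[[-1, 3],
 [-2, 1],
 [-2, -2]]

For real matrices with standard dot products, the defining identity <Ax, y> = <x, A^* y> gives (Ax)^T y = x^T (A^*) y, i.e. x^T A^T y = x^T (A^*) y. Since this holds for all x, y, we must have A^* = A^T. Therefore
A^* =
[[-1, 3],
 [-2, 1],
 [-2, -2]].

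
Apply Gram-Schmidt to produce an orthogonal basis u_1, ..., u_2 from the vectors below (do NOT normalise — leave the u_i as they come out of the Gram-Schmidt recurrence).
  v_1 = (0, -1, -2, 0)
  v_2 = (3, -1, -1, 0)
Orthogonal basis:
  u_1 = (0, -1, -2, 0)
  u_2 = (3, -2/5, 1/5, 0)

Apply the Gram-Schmidt recurrence
  u_1 = v_1
  u_i = v_i − Σ_{j<i} ((v_i · u_j) / (u_j · u_j)) · u_j.

Step by step this gives:
  u_1 = (0, -1, -2, 0)
  u_2 = (3, -2/5, 1/5, 0)

Orthogonality check:
  u_2 · u_1 = 0 (should be 0)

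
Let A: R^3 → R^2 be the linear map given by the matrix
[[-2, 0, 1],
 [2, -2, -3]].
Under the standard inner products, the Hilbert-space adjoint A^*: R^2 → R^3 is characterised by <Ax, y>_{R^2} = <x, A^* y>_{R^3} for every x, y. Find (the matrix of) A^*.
A^* = A^T =
[[-2, 2],
 [0, -2],
 [1, -3]]

For real matrices with standard dot products, the defining identity <Ax, y> = <x, A^* y> gives (Ax)^T y = x^T (A^*) y, i.e. x^T A^T y = x^T (A^*) y. Since this holds for all x, y, we must have A^* = A^T. Therefore
A^* =
[[-2, 2],
 [0, -2],
 [1, -3]].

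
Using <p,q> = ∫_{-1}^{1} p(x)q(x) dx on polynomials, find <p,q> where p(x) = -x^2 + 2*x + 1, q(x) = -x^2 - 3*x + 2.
<p,q> = -8/5

Expand the product: p(x)·q(x) = x^4 + x^3 - 9*x^2 + x + 2.
∫_{-1}^{1} of each monomial x^k gives [2/(k+1) if k even, 0 if k odd]. Integrating term-by-term (or equivalently evaluating the antiderivative F(x) = x^5/5 + x^4/4 - 3*x^3 + x^2/2 + 2*x at the endpoints):
  F(1) − F(−1) = -1/20 − (31/20) = -8/5.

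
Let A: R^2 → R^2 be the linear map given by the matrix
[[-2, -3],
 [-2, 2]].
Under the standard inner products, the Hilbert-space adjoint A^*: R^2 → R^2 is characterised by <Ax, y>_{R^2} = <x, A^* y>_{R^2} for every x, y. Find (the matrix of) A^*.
A^* = A^T =
[[-2, -2],
 [-3, 2]]

For real matrices with standard dot products, the defining identity <Ax, y> = <x, A^* y> gives (Ax)^T y = x^T (A^*) y, i.e. x^T A^T y = x^T (A^*) y. Since this holds for all x, y, we must have A^* = A^T. Therefore
A^* =
[[-2, -2],
 [-3, 2]].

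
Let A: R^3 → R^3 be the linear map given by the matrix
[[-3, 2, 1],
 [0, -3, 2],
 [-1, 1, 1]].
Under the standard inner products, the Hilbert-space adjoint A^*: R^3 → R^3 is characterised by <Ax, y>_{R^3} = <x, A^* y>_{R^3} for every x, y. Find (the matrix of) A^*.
A^* = A^T =
[[-3, 0, -1],
 [2, -3, 1],
 [1, 2, 1]]

For real matrices with standard dot products, the defining identity <Ax, y> = <x, A^* y> gives (Ax)^T y = x^T (A^*) y, i.e. x^T A^T y = x^T (A^*) y. Since this holds for all x, y, we must have A^* = A^T. Therefore
A^* =
[[-3, 0, -1],
 [2, -3, 1],
 [1, 2, 1]].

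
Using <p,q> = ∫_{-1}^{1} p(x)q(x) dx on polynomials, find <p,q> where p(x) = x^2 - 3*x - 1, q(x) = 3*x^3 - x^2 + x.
<p,q> = -16/3

Expand the product: p(x)·q(x) = 3*x^5 - 10*x^4 + x^3 - 2*x^2 - x.
∫_{-1}^{1} of each monomial x^k gives [2/(k+1) if k even, 0 if k odd]. Integrating term-by-term (or equivalently evaluating the antiderivative F(x) = x^6/2 - 2*x^5 + x^4/4 - 2*x^3/3 - x^2/2 at the endpoints):
  F(1) − F(−1) = -29/12 − (35/12) = -16/3.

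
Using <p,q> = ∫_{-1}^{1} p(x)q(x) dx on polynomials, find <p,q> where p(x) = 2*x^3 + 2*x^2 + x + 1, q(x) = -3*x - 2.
<p,q> = -166/15

Expand the product: p(x)·q(x) = -6*x^4 - 10*x^3 - 7*x^2 - 5*x - 2.
∫_{-1}^{1} of each monomial x^k gives [2/(k+1) if k even, 0 if k odd]. Integrating term-by-term (or equivalently evaluating the antiderivative F(x) = -6*x^5/5 - 5*x^4/2 - 7*x^3/3 - 5*x^2/2 - 2*x at the endpoints):
  F(1) − F(−1) = -158/15 − (8/15) = -166/15.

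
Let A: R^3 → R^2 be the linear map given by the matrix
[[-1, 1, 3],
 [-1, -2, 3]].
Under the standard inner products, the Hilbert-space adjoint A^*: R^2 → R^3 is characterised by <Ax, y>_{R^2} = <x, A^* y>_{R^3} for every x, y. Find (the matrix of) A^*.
A^* = A^T =
[[-1, -1],
 [1, -2],
 [3, 3]]

For real matrices with standard dot products, the defining identity <Ax, y> = <x, A^* y> gives (Ax)^T y = x^T (A^*) y, i.e. x^T A^T y = x^T (A^*) y. Since this holds for all x, y, we must have A^* = A^T. Therefore
A^* =
[[-1, -1],
 [1, -2],
 [3, 3]].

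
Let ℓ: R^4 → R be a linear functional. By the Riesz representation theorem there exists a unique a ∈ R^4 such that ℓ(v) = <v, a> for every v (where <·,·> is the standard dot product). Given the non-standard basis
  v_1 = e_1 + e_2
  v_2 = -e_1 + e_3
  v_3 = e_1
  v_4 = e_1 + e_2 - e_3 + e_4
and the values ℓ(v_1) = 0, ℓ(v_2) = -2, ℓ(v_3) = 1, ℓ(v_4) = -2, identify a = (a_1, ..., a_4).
a = (1, -1, -1, -3)

Write a = (a_1, ..., a_4) in the standard basis. For each basis vector v_i, ℓ(v_i) = <v_i, a> is a linear equation in the a_j's. Collect the n equations into a matrix system V a = ℓ, where row i of V is v_i (expressed in the standard basis). Since V is invertible (lower-triangular with 1s on the diagonal, up to permutation), solve by back-substitution:
  V =
[[1, 1, 0, 0],
 [-1, 0, 1, 0],
 [1, 0, 0, 0],
 [1, 1, -1, 1]]
  V a = (0, -2, 1, -2)
Solving gives a = (1, -1, -1, -3).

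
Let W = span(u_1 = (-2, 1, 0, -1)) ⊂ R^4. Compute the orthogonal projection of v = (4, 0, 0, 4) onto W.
proj_W(v) = (4, -2, 0, 2)

Set up U = [u_1 | ... | u_1] ∈ R^(4×1). The projector onto W = col(U) is P = U (U^T U)^(-1) U^T.
Compute U^T U =
  [6],
and U^T v = (-12).
Solve U^T U · c = U^T v for the coefficients: c = (-2). The projection is proj_W(v) = U c.
Check: (v - proj_W(v)) · u_1 = 0  (should be 0).
Result: proj_W(v) = (4, -2, 0, 2).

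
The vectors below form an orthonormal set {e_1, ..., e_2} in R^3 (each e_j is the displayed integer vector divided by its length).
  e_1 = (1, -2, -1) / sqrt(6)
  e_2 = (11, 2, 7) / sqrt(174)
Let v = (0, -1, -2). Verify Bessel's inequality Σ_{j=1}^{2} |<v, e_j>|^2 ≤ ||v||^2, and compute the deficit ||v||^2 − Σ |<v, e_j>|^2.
Σ |<v, e_j>|^2 = 120/29; ||v||^2 = 5; deficit = 25/29

Write each e_j = u_j / sqrt(<u_j, u_j>) where u_j is the displayed integer vector. Then <v, e_j> = <v, u_j> / sqrt(<u_j, u_j>), so |<v, e_j>|^2 = <v, u_j>^2 / <u_j, u_j>.
Coefficients: <v, e_1> = 4/sqrt(6), <v, e_2> = -16/sqrt(174).
Square and sum: Σ |<v, e_j>|^2 = 120/29.
Compute ||v||^2 = v·v = 5.
Deficit = 5 − 120/29 = 25/29 ≥ 0, confirming Bessel's inequality. (The deficit equals ||v − Σ <v,e_j> e_j||^2, the squared distance from v to span{e_j}.)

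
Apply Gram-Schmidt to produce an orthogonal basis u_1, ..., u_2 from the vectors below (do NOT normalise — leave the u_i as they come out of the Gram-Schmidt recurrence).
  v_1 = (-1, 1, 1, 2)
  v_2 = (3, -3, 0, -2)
Orthogonal basis:
  u_1 = (-1, 1, 1, 2)
  u_2 = (11/7, -11/7, 10/7, 6/7)

Apply the Gram-Schmidt recurrence
  u_1 = v_1
  u_i = v_i − Σ_{j<i} ((v_i · u_j) / (u_j · u_j)) · u_j.

Step by step this gives:
  u_1 = (-1, 1, 1, 2)
  u_2 = (11/7, -11/7, 10/7, 6/7)

Orthogonality check:
  u_2 · u_1 = 0 (should be 0)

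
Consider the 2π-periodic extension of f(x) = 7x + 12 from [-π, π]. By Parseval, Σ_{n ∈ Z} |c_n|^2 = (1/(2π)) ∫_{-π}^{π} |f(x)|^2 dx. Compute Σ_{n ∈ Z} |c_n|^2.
Σ |c_n|^2 = 49π^2/3 + 144

Expand and integrate term by term over [-π, π]:
  ∫ (7x)^2 dx = 49·(2π^3/3); ∫ 2·7·(12)·x dx = 0 (odd integrand); ∫ 12^2 dx = 144·2π.
So (1/(2π)) ∫_{-π}^{π} (7x + 12)^2 dx = 49π^2/3 + 144 = 49π^2/3 + 144.
Parseval ⇒ Σ |c_n|^2 = 49π^2/3 + 144.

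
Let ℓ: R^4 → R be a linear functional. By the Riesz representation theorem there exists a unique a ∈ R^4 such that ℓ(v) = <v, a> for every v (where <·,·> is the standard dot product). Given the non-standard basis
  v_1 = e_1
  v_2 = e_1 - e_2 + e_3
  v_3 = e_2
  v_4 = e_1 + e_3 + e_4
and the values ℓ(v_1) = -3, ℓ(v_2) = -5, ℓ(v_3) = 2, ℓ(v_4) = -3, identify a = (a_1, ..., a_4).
a = (-3, 2, 0, 0)

Write a = (a_1, ..., a_4) in the standard basis. For each basis vector v_i, ℓ(v_i) = <v_i, a> is a linear equation in the a_j's. Collect the n equations into a matrix system V a = ℓ, where row i of V is v_i (expressed in the standard basis). Since V is invertible (lower-triangular with 1s on the diagonal, up to permutation), solve by back-substitution:
  V =
[[1, 0, 0, 0],
 [1, -1, 1, 0],
 [0, 1, 0, 0],
 [1, 0, 1, 1]]
  V a = (-3, -5, 2, -3)
Solving gives a = (-3, 2, 0, 0).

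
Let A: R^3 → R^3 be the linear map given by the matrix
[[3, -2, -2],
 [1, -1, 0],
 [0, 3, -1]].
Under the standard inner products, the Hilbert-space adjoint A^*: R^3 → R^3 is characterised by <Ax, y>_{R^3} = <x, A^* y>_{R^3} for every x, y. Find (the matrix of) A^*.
A^* = A^T =
[[3, 1, 0],
 [-2, -1, 3],
 [-2, 0, -1]]

For real matrices with standard dot products, the defining identity <Ax, y> = <x, A^* y> gives (Ax)^T y = x^T (A^*) y, i.e. x^T A^T y = x^T (A^*) y. Since this holds for all x, y, we must have A^* = A^T. Therefore
A^* =
[[3, 1, 0],
 [-2, -1, 3],
 [-2, 0, -1]].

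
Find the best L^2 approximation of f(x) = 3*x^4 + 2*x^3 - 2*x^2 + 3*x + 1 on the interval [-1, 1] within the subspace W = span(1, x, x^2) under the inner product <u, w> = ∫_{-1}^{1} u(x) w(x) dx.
g(x) = 4*x^2/7 + 21*x/5 + 26/35

The best approximation g ∈ W is the orthogonal projection of f onto W. Writing g = a_0 + a_1 x + a_2 x^2, the coefficients solve the normal equations G · a = b where
  G_{ij} = <φ_i, φ_j> and b_i = <f, φ_i>, with φ_0 = 1, φ_1 = x, φ_2 = x^2.
G =
  [2, 0, 2/3]
  [0, 2/3, 0]
  [2/3, 0, 2/5],
b = (28/15, 14/5, 76/105).
Solving gives a_0 = 26/35, a_1 = 21/5, a_2 = 4/7, so
  g(x) = 4*x^2/7 + 21*x/5 + 26/35.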